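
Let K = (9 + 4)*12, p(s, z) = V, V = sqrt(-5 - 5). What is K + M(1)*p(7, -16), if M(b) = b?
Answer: 156 + I*sqrt(10) ≈ 156.0 + 3.1623*I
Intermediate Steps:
V = I*sqrt(10) (V = sqrt(-10) = I*sqrt(10) ≈ 3.1623*I)
p(s, z) = I*sqrt(10)
K = 156 (K = 13*12 = 156)
K + M(1)*p(7, -16) = 156 + 1*(I*sqrt(10)) = 156 + I*sqrt(10)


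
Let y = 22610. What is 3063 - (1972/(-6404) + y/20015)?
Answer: 19624897346/6408803 ≈ 3062.2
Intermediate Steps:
3063 - (1972/(-6404) + y/20015) = 3063 - (1972/(-6404) + 22610/20015) = 3063 - (1972*(-1/6404) + 22610*(1/20015)) = 3063 - (-493/1601 + 4522/4003) = 3063 - 1*5266243/6408803 = 3063 - 5266243/6408803 = 19624897346/6408803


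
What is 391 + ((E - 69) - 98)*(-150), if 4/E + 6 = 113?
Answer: 2721587/107 ≈ 25435.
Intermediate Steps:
E = 4/107 (E = 4/(-6 + 113) = 4/107 ≈ 0.037383)
391 + ((E - 69) - 98)*(-150) = 391 + ((4/107 - 69) - 98)*(-150) = 391 + (-7379/107 - 98)*(-150) = 391 - 17865/107*(-150) = 391 + 2679750/107 = 2721587/107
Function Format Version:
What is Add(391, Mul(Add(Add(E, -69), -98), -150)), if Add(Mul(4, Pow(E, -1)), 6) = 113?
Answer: Rational(2721587, 107) ≈ 25435.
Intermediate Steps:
E = Rational(4, 107) (E = Mul(4, Pow(Add(-6, 113), -1)) = Mul(4, Pow(107, -1)) = Mul(4, Rational(1, 107)) = Rational(4, 107) ≈ 0.037383)
Add(391, Mul(Add(Add(E, -69), -98), -150)) = Add(391, Mul(Add(Add(Rational(4, 107), -69), -98), -150)) = Add(391, Mul(Add(Rational(-7379, 107), -98), -150)) = Add(391, Mul(Rational(-17865, 107), -150)) = Add(391, Rational(2679750, 107)) = Rational(2721587, 107)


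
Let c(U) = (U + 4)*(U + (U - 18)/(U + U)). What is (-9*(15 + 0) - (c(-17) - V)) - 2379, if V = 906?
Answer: -61731/34 ≈ -1815.6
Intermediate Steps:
c(U) = (4 + U)*(U + (-18 + U)/(2*U)) (c(U) = (4 + U)*(U + (-18 + U)/((2*U))) = (4 + U)*(U + (-18 + U)*(1/(2*U))) = (4 + U)*(U + (-18 + U)/(2*U)))
(-9*(15 + 0) - (c(-17) - V)) - 2379 = (-9*(15 + 0) - ((-7 + (-17)² - 36/(-17) + (9/2)*(-17)) - 1*906)) - 2379 = (-9*15 - ((-7 + 289 - 36*(-1/17) - 153/2) - 906)) - 2379 = (-135 - ((-7 + 289 + 36/17 - 153/2) - 906)) - 2379 = (-135 - (7059/34 - 906)) - 2379 = (-135 - 1*(-23745/34)) - 2379 = (-135 + 23745/34) - 2379 = 19155/34 - 2379 = -61731/34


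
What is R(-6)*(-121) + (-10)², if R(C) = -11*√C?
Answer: 100 + 1331*I*√6 ≈ 100.0 + 3260.3*I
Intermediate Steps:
R(-6)*(-121) + (-10)² = -11*I*√6*(-121) + (-10)² = -11*I*√6*(-121) + 100 = 1331*I*√6 + 100 = 100 + 1331*I*√6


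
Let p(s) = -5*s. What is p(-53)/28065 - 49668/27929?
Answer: -277306247/156765477 ≈ -1.7689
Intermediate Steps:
p(-53)/28065 - 49668/27929 = -5*(-53)/28065 - 49668/27929 = 265*(1/28065) - 49668*1/27929 = 53/5613 - 49668/27929 = -277306247/156765477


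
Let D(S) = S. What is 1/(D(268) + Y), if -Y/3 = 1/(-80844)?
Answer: 26948/7222065 ≈ 0.0037313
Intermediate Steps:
Y = 1/26948 (Y = -3/(-80844) = -3*(-1/80844) = 1/26948 ≈ 3.7108e-5)
1/(D(268) + Y) = 1/(268 + 1/26948) = 1/(7222065/26948) = 26948/7222065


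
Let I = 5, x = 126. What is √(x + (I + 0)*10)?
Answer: 4*√11 ≈ 13.266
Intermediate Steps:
√(x + (I + 0)*10) = √(126 + (5 + 0)*10) = √(126 + 5*10) = √(126 + 50) = √176 = 4*√11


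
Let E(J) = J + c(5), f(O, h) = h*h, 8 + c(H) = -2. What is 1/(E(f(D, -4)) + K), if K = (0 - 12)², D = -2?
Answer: 1/150 ≈ 0.0066667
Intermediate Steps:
c(H) = -10 (c(H) = -8 - 2 = -10)
f(O, h) = h²
E(J) = -10 + J (E(J) = J - 10 = -10 + J)
K = 144 (K = (-12)² = 144)
1/(E(f(D, -4)) + K) = 1/((-10 + (-4)²) + 144) = 1/((-10 + 16) + 144) = 1/(6 + 144) = 1/150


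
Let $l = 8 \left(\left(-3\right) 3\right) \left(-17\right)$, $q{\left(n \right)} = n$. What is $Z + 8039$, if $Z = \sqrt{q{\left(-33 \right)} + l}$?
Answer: $8039 + \sqrt{1191} \approx 8073.5$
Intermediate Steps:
$l = 1224$ ($l = 8 \left(-9\right) \left(-17\right) = \left(-72\right) \left(-17\right) = 1224$)
$Z = \sqrt{1191}$ ($Z = \sqrt{-33 + 1224} = \sqrt{1191} \approx 34.511$)
$Z + 8039 = \sqrt{1191} + 8039 = 8039 + \sqrt{1191}$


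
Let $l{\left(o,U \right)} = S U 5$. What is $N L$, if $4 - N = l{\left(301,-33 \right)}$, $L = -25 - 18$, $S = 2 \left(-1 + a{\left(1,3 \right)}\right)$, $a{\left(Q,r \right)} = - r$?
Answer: $56588$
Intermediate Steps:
$S = -8$ ($S = 2 \left(-1 - 3\right) = 2 \left(-4\right) = -8$)
$L = -43$
$l{\left(o,U \right)} = - 40 U$ ($l{\left(o,U \right)} = - 8 U 5 = - 40 U$)
$N = -1316$ ($N = 4 - \left(-40\right) \left(-33\right) = 4 - 1320 = -1316$)
$N L = \left(-1316\right) \left(-43\right) = 56588$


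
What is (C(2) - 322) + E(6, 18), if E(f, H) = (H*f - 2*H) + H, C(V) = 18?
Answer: -214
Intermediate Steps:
E(f, H) = -H + H*f (E(f, H) = (-2*H + H*f) + H = -H + H*f)
(C(2) - 322) + E(6, 18) = (18 - 322) + 18*(-1 + 6) = -304 + 18*5 = -304 + 90 = -214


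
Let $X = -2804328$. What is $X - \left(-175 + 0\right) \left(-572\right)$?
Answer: $-2904428$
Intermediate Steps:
$X - \left(-175 + 0\right) \left(-572\right) = -2804328 - \left(-175 + 0\right) \left(-572\right) = -2804328 - \left(-175\right) \left(-572\right) = -2804328 - 100100 = -2904428$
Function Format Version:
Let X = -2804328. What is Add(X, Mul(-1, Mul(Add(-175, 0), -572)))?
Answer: -2904428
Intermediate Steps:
Add(X, Mul(-1, Mul(Add(-175, 0), -572))) = Add(-2804328, Mul(-1, Mul(Add(-175, 0), -572))) = Add(-2804328, Mul(-1, Mul(-175, -572))) = Add(-2804328, Mul(-1, 100100)) = Add(-2804328, -100100) = -2904428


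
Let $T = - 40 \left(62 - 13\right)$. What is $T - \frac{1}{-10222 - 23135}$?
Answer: $- \frac{65379719}{33357} \approx -1960.0$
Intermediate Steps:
$T = -1960$ ($T = \left(-40\right) 49 = -1960$)
$T - \frac{1}{-10222 - 23135} = -1960 - \frac{1}{-10222 - 23135} = -1960 - \frac{1}{-33357} = -1960 - - \frac{1}{33357} = -1960 + \frac{1}{33357} = - \frac{65379719}{33357}$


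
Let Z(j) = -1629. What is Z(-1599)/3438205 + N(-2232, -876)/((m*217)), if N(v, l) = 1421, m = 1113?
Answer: 91678604/16946912445 ≈ 0.0054098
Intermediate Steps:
Z(-1599)/3438205 + N(-2232, -876)/((m*217)) = -1629/3438205 + 1421/((1113*217)) = -1629*1/3438205 + 1421/241521 = -1629/3438205 + 1421*(1/241521) = -1629/3438205 + 29/4929 = 91678604/16946912445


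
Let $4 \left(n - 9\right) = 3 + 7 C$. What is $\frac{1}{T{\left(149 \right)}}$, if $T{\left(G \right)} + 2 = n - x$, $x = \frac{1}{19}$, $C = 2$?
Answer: $\frac{76}{851} \approx 0.089307$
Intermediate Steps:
$x = \frac{1}{19} \approx 0.052632$
$n = \frac{53}{4}$ ($n = 9 + \frac{3 + 7 \cdot 2}{4} = 9 + \frac{3 + 14}{4} = 9 + \frac{1}{4} \cdot 17 = 9 + \frac{17}{4} = \frac{53}{4} \approx 13.25$)
$T{\left(G \right)} = \frac{851}{76}$ ($T{\left(G \right)} = -2 + \left(\frac{53}{4} - \frac{1}{19}\right) = -2 + \frac{1003}{76} = \frac{851}{76}$)
$\frac{1}{T{\left(149 \right)}} = \frac{1}{\frac{851}{76}} = \frac{76}{851}$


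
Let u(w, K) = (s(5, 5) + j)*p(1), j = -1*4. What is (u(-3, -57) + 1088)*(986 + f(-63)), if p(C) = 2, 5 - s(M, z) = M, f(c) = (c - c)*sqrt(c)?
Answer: 1064880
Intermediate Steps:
f(c) = 0 (f(c) = 0*sqrt(c) = 0)
s(M, z) = 5 - M
j = -4
u(w, K) = -8 (u(w, K) = ((5 - 1*5) - 4)*2 = ((5 - 5) - 4)*2 = (0 - 4)*2 = -4*2 = -8)
(u(-3, -57) + 1088)*(986 + f(-63)) = (-8 + 1088)*(986 + 0) = 1080*986 = 1064880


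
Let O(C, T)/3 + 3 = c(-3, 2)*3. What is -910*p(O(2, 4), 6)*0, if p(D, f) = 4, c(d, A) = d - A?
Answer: 0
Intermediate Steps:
O(C, T) = -54 (O(C, T) = -9 + 3*((-3 - 1*2)*3) = -9 + 3*((-3 - 2)*3) = -9 + 3*(-5*3) = -9 + 3*(-15) = -9 - 45 = -54)
-910*p(O(2, 4), 6)*0 = -3640*0 = -910*0 = 0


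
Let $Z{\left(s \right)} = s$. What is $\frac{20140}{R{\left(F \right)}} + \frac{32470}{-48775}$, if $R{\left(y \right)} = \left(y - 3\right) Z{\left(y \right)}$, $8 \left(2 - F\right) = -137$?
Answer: $\frac{12445632722}{192534435} \approx 64.641$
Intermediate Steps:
$F = \frac{153}{8}$ ($F = 2 - - \frac{137}{8} = 2 + \frac{137}{8} = \frac{153}{8} \approx 19.125$)
$R{\left(y \right)} = y \left(-3 + y\right)$ ($R{\left(y \right)} = \left(y - 3\right) y = \left(-3 + y\right) y = y \left(-3 + y\right)$)
$\frac{20140}{R{\left(F \right)}} + \frac{32470}{-48775} = \frac{20140}{\frac{153}{8} \left(-3 + \frac{153}{8}\right)} + \frac{32470}{-48775} = \frac{20140}{\frac{153}{8} \cdot \frac{129}{8}} + 32470 \left(- \frac{1}{48775}\right) = \frac{20140}{\frac{19737}{64}} - \frac{6494}{9755} = 20140 \cdot \frac{64}{19737} - \frac{6494}{9755} = \frac{1288960}{19737} - \frac{6494}{9755} = \frac{12445632722}{192534435}$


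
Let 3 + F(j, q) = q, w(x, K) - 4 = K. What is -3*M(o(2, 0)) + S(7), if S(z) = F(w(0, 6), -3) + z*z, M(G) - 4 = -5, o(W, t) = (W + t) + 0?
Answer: 46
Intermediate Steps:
o(W, t) = W + t
M(G) = -1 (M(G) = 4 - 5 = -1)
w(x, K) = 4 + K
F(j, q) = -3 + q
S(z) = -6 + z² (S(z) = (-3 - 3) + z*z = -6 + z²)
-3*M(o(2, 0)) + S(7) = -3*(-1) + (-6 + 7²) = 3 + (-6 + 49) = 3 + 43 = 46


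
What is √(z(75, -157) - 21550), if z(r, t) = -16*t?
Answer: I*√19038 ≈ 137.98*I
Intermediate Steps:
√(z(75, -157) - 21550) = √(-16*(-157) - 21550) = √(2512 - 21550) = √(-19038) = I*√19038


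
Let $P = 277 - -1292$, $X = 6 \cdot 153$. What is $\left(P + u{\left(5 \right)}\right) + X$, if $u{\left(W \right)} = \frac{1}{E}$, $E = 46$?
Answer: $\frac{114403}{46} \approx 2487.0$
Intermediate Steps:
$u{\left(W \right)} = \frac{1}{46}$
$X = 918$
$P = 1569$ ($P = 277 + 1292 = 1569$)
$\left(P + u{\left(5 \right)}\right) + X = \left(1569 + \frac{1}{46}\right) + 918 = \frac{72175}{46} + 918 = \frac{114403}{46}$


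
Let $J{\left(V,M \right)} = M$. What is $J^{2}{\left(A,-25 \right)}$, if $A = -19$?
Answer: $625$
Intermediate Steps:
$J^{2}{\left(A,-25 \right)} = \left(-25\right)^{2} = 625$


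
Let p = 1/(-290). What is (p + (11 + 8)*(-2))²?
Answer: 121462441/84100 ≈ 1444.3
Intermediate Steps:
p = -1/290 ≈ -0.0034483
(p + (11 + 8)*(-2))² = (-1/290 + (11 + 8)*(-2))² = (-1/290 + 19*(-2))² = (-1/290 - 38)² = (-11021/290)² = 121462441/84100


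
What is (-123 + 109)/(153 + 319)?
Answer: -7/236 ≈ -0.029661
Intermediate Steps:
(-123 + 109)/(153 + 319) = -14/472 = -14*1/472 = -7/236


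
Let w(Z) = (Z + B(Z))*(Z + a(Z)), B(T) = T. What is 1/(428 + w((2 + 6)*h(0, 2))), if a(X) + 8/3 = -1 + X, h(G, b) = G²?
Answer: 1/428 ≈ 0.0023364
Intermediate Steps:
a(X) = -11/3 + X (a(X) = -8/3 + (-1 + X) = -11/3 + X)
w(Z) = 2*Z*(-11/3 + 2*Z) (w(Z) = (Z + Z)*(Z + (-11/3 + Z)) = (2*Z)*(-11/3 + 2*Z) = 2*Z*(-11/3 + 2*Z))
1/(428 + w((2 + 6)*h(0, 2))) = 1/(428 + 2*((2 + 6)*0²)*(-11 + 6*((2 + 6)*0²))/3) = 1/(428 + 2*(8*0)*(-11 + 6*(8*0))/3) = 1/(428 + (⅔)*0*(-11 + 6*0)) = 1/(428 + (⅔)*0*(-11 + 0)) = 1/(428 + (⅔)*0*(-11)) = 1/(428 + 0) = 1/428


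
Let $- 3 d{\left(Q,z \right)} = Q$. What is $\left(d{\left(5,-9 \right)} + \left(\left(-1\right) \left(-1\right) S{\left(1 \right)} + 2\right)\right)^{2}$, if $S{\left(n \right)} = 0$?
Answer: $\frac{1}{9} \approx 0.11111$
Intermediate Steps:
$d{\left(Q,z \right)} = - \frac{Q}{3}$
$\left(d{\left(5,-9 \right)} + \left(\left(-1\right) \left(-1\right) S{\left(1 \right)} + 2\right)\right)^{2} = \left(\left(- \frac{1}{3}\right) 5 + \left(\left(-1\right) \left(-1\right) 0 + 2\right)\right)^{2} = \left(- \frac{5}{3} + \left(1 \cdot 0 + 2\right)\right)^{2} = \left(- \frac{5}{3} + \left(0 + 2\right)\right)^{2} = \left(- \frac{5}{3} + 2\right)^{2} = \left(\frac{1}{3}\right)^{2} = \frac{1}{9}$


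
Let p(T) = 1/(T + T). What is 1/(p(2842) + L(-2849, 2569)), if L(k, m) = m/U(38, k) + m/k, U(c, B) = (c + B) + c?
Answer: -6415024924/11726520805 ≈ -0.54705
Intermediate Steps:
U(c, B) = B + 2*c (U(c, B) = (B + c) + c = B + 2*c)
L(k, m) = m/k + m/(76 + k) (L(k, m) = m/(k + 2*38) + m/k = m/(k + 76) + m/k = m/(76 + k) + m/k = m/k + m/(76 + k))
p(T) = 1/(2*T)
1/(p(2842) + L(-2849, 2569)) = 1/((½)/2842 + 2*2569*(38 - 2849)/(-2849*(76 - 2849))) = 1/((½)*(1/2842) + 2*2569*(-1/2849)*(-2811)/(-2773)) = 1/(1/5684 + 2*2569*(-1/2849)*(-1/2773)*(-2811)) = 1/(1/5684 - 2063274/1128611) = 1/(-11726520805/6415024924) = -6415024924/11726520805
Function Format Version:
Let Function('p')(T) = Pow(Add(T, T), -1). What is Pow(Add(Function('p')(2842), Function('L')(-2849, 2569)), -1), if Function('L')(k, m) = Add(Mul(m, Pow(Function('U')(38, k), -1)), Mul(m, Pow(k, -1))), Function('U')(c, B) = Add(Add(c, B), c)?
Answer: Rational(-6415024924, 11726520805) ≈ -0.54705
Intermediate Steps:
Function('U')(c, B) = Add(B, Mul(2, c)) (Function('U')(c, B) = Add(Add(B, c), c) = Add(B, Mul(2, c)))
Function('L')(k, m) = Add(Mul(m, Pow(k, -1)), Mul(m, Pow(Add(76, k), -1))) (Function('L')(k, m) = Add(Mul(m, Pow(Add(k, Mul(2, 38)), -1)), Mul(m, Pow(k, -1))) = Add(Mul(m, Pow(Add(k, 76), -1)), Mul(m, Pow(k, -1))) = Add(Mul(m, Pow(Add(76, k), -1)), Mul(m, Pow(k, -1))) = Add(Mul(m, Pow(k, -1)), Mul(m, Pow(Add(76, k), -1))))
Function('p')(T) = Mul(Rational(1, 2), Pow(T, -1)) (Function('p')(T) = Pow(Mul(2, T), -1) = Mul(Rational(1, 2), Pow(T, -1)))
Pow(Add(Function('p')(2842), Function('L')(-2849, 2569)), -1) = Pow(Add(Mul(Rational(1, 2), Pow(2842, -1)), Mul(2, 2569, Pow(-2849, -1), Pow(Add(76, -2849), -1), Add(38, -2849))), -1) = Pow(Add(Mul(Rational(1, 2), Rational(1, 2842)), Mul(2, 2569, Rational(-1, 2849), Pow(-2773, -1), -2811)), -1) = Pow(Add(Rational(1, 5684), Mul(2, 2569, Rational(-1, 2849), Rational(-1, 2773), -2811)), -1) = Pow(Add(Rational(1, 5684), Rational(-2063274, 1128611)), -1) = Pow(Rational(-11726520805, 6415024924), -1) = Rational(-6415024924, 11726520805)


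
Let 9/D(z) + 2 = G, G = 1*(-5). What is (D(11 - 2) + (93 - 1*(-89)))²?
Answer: 1600225/49 ≈ 32658.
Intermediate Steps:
G = -5
D(z) = -9/7 (D(z) = 9/(-2 - 5) = 9/(-7) = 9*(-⅐) = -9/7)
(D(11 - 2) + (93 - 1*(-89)))² = (-9/7 + (93 - 1*(-89)))² = (-9/7 + (93 + 89))² = (-9/7 + 182)² = (1265/7)² = 1600225/49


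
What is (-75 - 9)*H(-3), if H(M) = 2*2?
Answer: -336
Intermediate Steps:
H(M) = 4
(-75 - 9)*H(-3) = (-75 - 9)*4 = -84*4 = -336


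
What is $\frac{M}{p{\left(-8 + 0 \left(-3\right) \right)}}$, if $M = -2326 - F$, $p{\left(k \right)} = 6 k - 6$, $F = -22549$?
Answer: $- \frac{749}{2} \approx -374.5$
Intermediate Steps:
$p{\left(k \right)} = -6 + 6 k$
$M = 20223$ ($M = -2326 - -22549 = -2326 + 22549 = 20223$)
$\frac{M}{p{\left(-8 + 0 \left(-3\right) \right)}} = \frac{20223}{-6 + 6 \left(-8 + 0 \left(-3\right)\right)} = \frac{20223}{-6 + 6 \left(-8 + 0\right)} = \frac{20223}{-6 + 6 \left(-8\right)} = \frac{20223}{-6 - 48} = \frac{20223}{-54} = 20223 \left(- \frac{1}{54}\right) = - \frac{749}{2}$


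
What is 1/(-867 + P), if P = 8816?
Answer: 1/7949 ≈ 0.00012580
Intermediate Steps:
1/(-867 + P) = 1/(-867 + 8816) = 1/7949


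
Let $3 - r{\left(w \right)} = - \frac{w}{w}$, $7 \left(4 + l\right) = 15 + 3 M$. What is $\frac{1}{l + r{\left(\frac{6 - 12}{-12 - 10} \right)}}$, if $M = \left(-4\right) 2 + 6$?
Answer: $\frac{7}{9} \approx 0.77778$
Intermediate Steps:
$M = -2$ ($M = -8 + 6 = -2$)
$l = - \frac{19}{7}$ ($l = -4 + \frac{15 + 3 \left(-2\right)}{7} = -4 + \frac{15 - 6}{7} = -4 + \frac{1}{7} \cdot 9 = -4 + \frac{9}{7} = - \frac{19}{7} \approx -2.7143$)
$r{\left(w \right)} = 4$ ($r{\left(w \right)} = 3 - - \frac{w}{w} = 3 - \left(-1\right) 1 = 3 - -1 = 3 + 1 = 4$)
$\frac{1}{l + r{\left(\frac{6 - 12}{-12 - 10} \right)}} = \frac{1}{- \frac{19}{7} + 4} = \frac{1}{\frac{9}{7}} = \frac{7}{9}$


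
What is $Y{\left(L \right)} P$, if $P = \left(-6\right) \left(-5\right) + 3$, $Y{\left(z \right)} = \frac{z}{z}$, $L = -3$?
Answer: $33$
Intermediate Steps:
$Y{\left(z \right)} = 1$
$P = 33$ ($P = 30 + 3 = 33$)
$Y{\left(L \right)} P = 1 \cdot 33 = 33$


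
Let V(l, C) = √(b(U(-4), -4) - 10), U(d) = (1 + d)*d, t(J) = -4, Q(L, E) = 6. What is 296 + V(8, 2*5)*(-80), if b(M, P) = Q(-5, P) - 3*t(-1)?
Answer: 296 - 160*√2 ≈ 69.726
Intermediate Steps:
U(d) = d*(1 + d)
b(M, P) = 18 (b(M, P) = 6 - 3*(-4) = 6 + 12 = 18)
V(l, C) = 2*√2 (V(l, C) = √(18 - 10) = √8 = 2*√2)
296 + V(8, 2*5)*(-80) = 296 + (2*√2)*(-80) = 296 - 160*√2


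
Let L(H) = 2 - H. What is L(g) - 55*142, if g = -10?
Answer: -7798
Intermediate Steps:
L(g) - 55*142 = (2 - 1*(-10)) - 55*142 = (2 + 10) - 7810 = 12 - 7810 = -7798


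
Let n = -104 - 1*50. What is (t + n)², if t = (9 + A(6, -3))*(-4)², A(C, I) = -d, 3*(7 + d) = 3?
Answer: 7396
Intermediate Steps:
d = -6 (d = -7 + (⅓)*3 = -7 + 1 = -6)
A(C, I) = 6 (A(C, I) = -1*(-6) = 6)
t = 240 (t = (9 + 6)*(-4)² = 15*16 = 240)
n = -154 (n = -104 - 50 = -154)
(t + n)² = (240 - 154)² = 86² = 7396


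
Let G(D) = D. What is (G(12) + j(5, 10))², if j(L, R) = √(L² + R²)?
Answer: 269 + 120*√5 ≈ 537.33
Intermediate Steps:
(G(12) + j(5, 10))² = (12 + √(5² + 10²))² = (12 + √(25 + 100))² = (12 + √125)² = (12 + 5*√5)²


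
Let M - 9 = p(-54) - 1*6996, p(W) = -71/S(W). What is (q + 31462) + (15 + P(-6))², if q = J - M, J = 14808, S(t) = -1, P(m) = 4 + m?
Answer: 53355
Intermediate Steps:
p(W) = 71 (p(W) = -71/(-1) = -71*(-1) = 71)
M = -6916 (M = 9 + (71 - 1*6996) = 9 + (71 - 6996) = 9 - 6925 = -6916)
q = 21724 (q = 14808 - 1*(-6916) = 14808 + 6916 = 21724)
(q + 31462) + (15 + P(-6))² = (21724 + 31462) + (15 + (4 - 6))² = 53186 + (15 - 2)² = 53186 + 13² = 53186 + 169 = 53355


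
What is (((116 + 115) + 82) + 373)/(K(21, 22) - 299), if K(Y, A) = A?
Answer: -686/277 ≈ -2.4765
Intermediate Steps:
(((116 + 115) + 82) + 373)/(K(21, 22) - 299) = (((116 + 115) + 82) + 373)/(22 - 299) = ((231 + 82) + 373)/(-277) = (313 + 373)*(-1/277) = 686*(-1/277) = -686/277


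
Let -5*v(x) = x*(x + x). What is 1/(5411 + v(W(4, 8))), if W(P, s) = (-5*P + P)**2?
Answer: -5/104017 ≈ -4.8069e-5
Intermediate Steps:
W(P, s) = 16*P**2 (W(P, s) = (-4*P)**2 = 16*P**2)
v(x) = -2*x**2/5 (v(x) = -x*(x + x)/5 = -x*2*x/5 = -2*x**2/5)
1/(5411 + v(W(4, 8))) = 1/(5411 - 2*(16*4**2)**2/5) = 1/(5411 - 2*(16*16)**2/5) = 1/(5411 - 2/5*256**2) = 1/(5411 - 2/5*65536) = 1/(5411 - 131072/5) = 1/(-104017/5) = -5/104017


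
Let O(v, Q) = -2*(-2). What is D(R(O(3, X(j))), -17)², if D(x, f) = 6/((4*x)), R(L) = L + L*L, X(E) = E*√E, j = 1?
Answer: 9/1600 ≈ 0.0056250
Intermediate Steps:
X(E) = E^(3/2)
O(v, Q) = 4
R(L) = L + L²
D(x, f) = 3/(2*x) (D(x, f) = 6*(1/(4*x)) = 3/(2*x))
D(R(O(3, X(j))), -17)² = (3/(2*((4*(1 + 4)))))² = (3/(2*((4*5))))² = ((3/2)/20)² = ((3/2)*(1/20))² = (3/40)² = 9/1600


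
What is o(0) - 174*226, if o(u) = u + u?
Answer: -39324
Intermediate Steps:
o(u) = 2*u
o(0) - 174*226 = 2*0 - 174*226 = 0 - 39324 = -39324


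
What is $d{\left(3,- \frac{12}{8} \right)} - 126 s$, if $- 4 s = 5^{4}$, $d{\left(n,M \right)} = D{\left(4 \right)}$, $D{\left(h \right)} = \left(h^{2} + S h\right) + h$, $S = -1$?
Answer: $\frac{39407}{2} \approx 19704.0$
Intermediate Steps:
$D{\left(h \right)} = h^{2}$ ($D{\left(h \right)} = \left(h^{2} - h\right) + h = h^{2}$)
$d{\left(n,M \right)} = 16$ ($d{\left(n,M \right)} = 4^{2} = 16$)
$s = - \frac{625}{4}$ ($s = - \frac{5^{4}}{4} = \left(- \frac{1}{4}\right) 625 = - \frac{625}{4} \approx -156.25$)
$d{\left(3,- \frac{12}{8} \right)} - 126 s = 16 - - \frac{39375}{2} = 16 + \frac{39375}{2} = \frac{39407}{2}$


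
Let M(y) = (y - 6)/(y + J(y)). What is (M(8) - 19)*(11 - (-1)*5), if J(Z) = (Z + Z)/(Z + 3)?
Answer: -3908/13 ≈ -300.62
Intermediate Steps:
J(Z) = 2*Z/(3 + Z) (J(Z) = (2*Z)/(3 + Z) = 2*Z/(3 + Z))
M(y) = (-6 + y)/(y + 2*y/(3 + y)) (M(y) = (y - 6)/(y + 2*y/(3 + y)) = (-6 + y)/(y + 2*y/(3 + y)))
(M(8) - 19)*(11 - (-1)*5) = ((-6 + 8)*(3 + 8)/(8*(5 + 8)) - 19)*(11 - (-1)*5) = ((⅛)*2*11/13 - 19)*(11 - 1*(-5)) = ((⅛)*(1/13)*2*11 - 19)*(11 + 5) = (11/52 - 19)*16 = -977/52*16 = -3908/13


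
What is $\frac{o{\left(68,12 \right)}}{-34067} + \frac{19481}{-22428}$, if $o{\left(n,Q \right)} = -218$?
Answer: $- \frac{94109989}{109150668} \approx -0.8622$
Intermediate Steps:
$\frac{o{\left(68,12 \right)}}{-34067} + \frac{19481}{-22428} = - \frac{218}{-34067} + \frac{19481}{-22428} = \left(-218\right) \left(- \frac{1}{34067}\right) + 19481 \left(- \frac{1}{22428}\right) = \frac{218}{34067} - \frac{2783}{3204} = - \frac{94109989}{109150668}$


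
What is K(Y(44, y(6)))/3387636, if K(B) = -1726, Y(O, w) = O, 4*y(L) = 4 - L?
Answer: -863/1693818 ≈ -0.00050950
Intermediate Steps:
y(L) = 1 - L/4 (y(L) = (4 - L)/4 = 1 - L/4)
K(Y(44, y(6)))/3387636 = -1726/3387636 = -1726*1/3387636 = -863/1693818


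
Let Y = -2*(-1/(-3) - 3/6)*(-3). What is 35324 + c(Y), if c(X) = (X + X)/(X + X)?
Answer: 35325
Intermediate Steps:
Y = -1 (Y = -2*(-1*(-⅓) - 3*⅙)*(-3) = -2*(⅓ - ½)*(-3) = -2*(-⅙)*(-3) = (⅓)*(-3) = -1)
c(X) = 1 (c(X) = (2*X)/((2*X)) = (2*X)*(1/(2*X)) = 1)
35324 + c(Y) = 35324 + 1 = 35325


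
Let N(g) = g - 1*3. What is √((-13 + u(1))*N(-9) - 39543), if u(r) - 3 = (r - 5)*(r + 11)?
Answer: I*√38847 ≈ 197.1*I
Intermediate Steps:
N(g) = -3 + g (N(g) = g - 3 = -3 + g)
u(r) = 3 + (-5 + r)*(11 + r) (u(r) = 3 + (r - 5)*(r + 11) = 3 + (-5 + r)*(11 + r))
√((-13 + u(1))*N(-9) - 39543) = √((-13 + (-52 + 1² + 6*1))*(-3 - 9) - 39543) = √((-13 + (-52 + 1 + 6))*(-12) - 39543) = √((-13 - 45)*(-12) - 39543) = √(-58*(-12) - 39543) = √(696 - 39543) = √(-38847) = I*√38847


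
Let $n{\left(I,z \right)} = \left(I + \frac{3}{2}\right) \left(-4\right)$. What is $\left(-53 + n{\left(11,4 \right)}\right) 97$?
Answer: $-9991$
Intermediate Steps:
$n{\left(I,z \right)} = -6 - 4 I$ ($n{\left(I,z \right)} = \left(I + 3 \cdot \frac{1}{2}\right) \left(-4\right) = \left(I + \frac{3}{2}\right) \left(-4\right) = \left(\frac{3}{2} + I\right) \left(-4\right) = -6 - 4 I$)
$\left(-53 + n{\left(11,4 \right)}\right) 97 = \left(-53 - 50\right) 97 = \left(-103\right) 97 = -9991$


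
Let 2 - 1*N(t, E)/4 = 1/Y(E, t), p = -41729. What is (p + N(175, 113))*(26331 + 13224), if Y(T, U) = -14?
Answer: -11551839975/7 ≈ -1.6503e+9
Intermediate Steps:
N(t, E) = 58/7 (N(t, E) = 8 - 4/(-14) = 8 - 4*(-1/14) = 8 + 2/7 = 58/7)
(p + N(175, 113))*(26331 + 13224) = (-41729 + 58/7)*(26331 + 13224) = -292045/7*39555 = -11551839975/7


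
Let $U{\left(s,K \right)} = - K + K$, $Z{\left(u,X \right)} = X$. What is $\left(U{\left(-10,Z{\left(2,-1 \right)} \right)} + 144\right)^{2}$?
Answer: $20736$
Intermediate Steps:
$U{\left(s,K \right)} = 0$
$\left(U{\left(-10,Z{\left(2,-1 \right)} \right)} + 144\right)^{2} = \left(0 + 144\right)^{2} = 144^{2} = 20736$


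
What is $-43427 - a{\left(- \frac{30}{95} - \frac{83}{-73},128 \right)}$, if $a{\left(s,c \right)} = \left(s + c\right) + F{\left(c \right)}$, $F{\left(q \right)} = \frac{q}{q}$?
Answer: $- \frac{60413311}{1387} \approx -43557.0$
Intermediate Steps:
$F{\left(q \right)} = 1$
$a{\left(s,c \right)} = 1 + c + s$ ($a{\left(s,c \right)} = \left(s + c\right) + 1 = \left(c + s\right) + 1 = 1 + c + s$)
$-43427 - a{\left(- \frac{30}{95} - \frac{83}{-73},128 \right)} = -43427 - \left(1 + 128 - \left(- \frac{83}{73} + \frac{6}{19}\right)\right) = -43427 - \left(1 + 128 - - \frac{1139}{1387}\right) = -43427 - \left(1 + 128 + \left(- \frac{6}{19} + \frac{83}{73}\right)\right) = -43427 - \left(1 + 128 + \frac{1139}{1387}\right) = -43427 - \frac{180062}{1387} = - \frac{60413311}{1387}$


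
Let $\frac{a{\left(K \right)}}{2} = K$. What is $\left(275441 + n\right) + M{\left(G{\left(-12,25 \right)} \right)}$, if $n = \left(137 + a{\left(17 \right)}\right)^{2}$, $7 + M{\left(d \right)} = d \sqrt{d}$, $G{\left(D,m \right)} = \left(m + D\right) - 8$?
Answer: $304675 + 5 \sqrt{5} \approx 3.0469 \cdot 10^{5}$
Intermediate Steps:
$G{\left(D,m \right)} = -8 + D + m$ ($G{\left(D,m \right)} = \left(D + m\right) - 8 = -8 + D + m$)
$a{\left(K \right)} = 2 K$
$M{\left(d \right)} = -7 + d^{\frac{3}{2}}$ ($M{\left(d \right)} = -7 + d \sqrt{d} = -7 + d^{\frac{3}{2}}$)
$n = 29241$ ($n = \left(137 + 2 \cdot 17\right)^{2} = \left(137 + 34\right)^{2} = 171^{2} = 29241$)
$\left(275441 + n\right) + M{\left(G{\left(-12,25 \right)} \right)} = \left(275441 + 29241\right) - \left(7 - \left(-8 - 12 + 25\right)^{\frac{3}{2}}\right) = 304682 - \left(7 - 5^{\frac{3}{2}}\right) = 304682 - \left(7 - 5 \sqrt{5}\right) = 304675 + 5 \sqrt{5}$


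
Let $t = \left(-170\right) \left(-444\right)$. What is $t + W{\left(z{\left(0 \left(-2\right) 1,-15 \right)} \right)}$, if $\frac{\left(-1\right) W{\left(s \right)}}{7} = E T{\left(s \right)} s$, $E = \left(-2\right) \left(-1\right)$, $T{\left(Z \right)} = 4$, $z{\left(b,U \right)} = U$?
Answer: $76320$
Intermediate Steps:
$E = 2$
$W{\left(s \right)} = - 56 s$ ($W{\left(s \right)} = - 7 \cdot 2 \cdot 4 s = - 7 \cdot 8 s = - 56 s$)
$t = 75480$
$t + W{\left(z{\left(0 \left(-2\right) 1,-15 \right)} \right)} = 75480 - -840 = 75480 + 840 = 76320$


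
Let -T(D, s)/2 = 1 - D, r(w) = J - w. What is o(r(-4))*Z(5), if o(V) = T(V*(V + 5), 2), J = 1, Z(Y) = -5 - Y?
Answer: -980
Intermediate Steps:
r(w) = 1 - w
T(D, s) = -2 + 2*D (T(D, s) = -2*(1 - D) = -2 + 2*D)
o(V) = -2 + 2*V*(5 + V) (o(V) = -2 + 2*(V*(V + 5)) = -2 + 2*(V*(5 + V)) = -2 + 2*V*(5 + V))
o(r(-4))*Z(5) = (-2 + 2*(1 - 1*(-4))*(5 + (1 - 1*(-4))))*(-5 - 1*5) = (-2 + 2*(1 + 4)*(5 + (1 + 4)))*(-5 - 5) = (-2 + 2*5*(5 + 5))*(-10) = (-2 + 2*5*10)*(-10) = (-2 + 100)*(-10) = 98*(-10) = -980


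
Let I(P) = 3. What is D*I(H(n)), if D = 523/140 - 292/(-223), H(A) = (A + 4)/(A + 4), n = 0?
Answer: 472527/31220 ≈ 15.135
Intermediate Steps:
H(A) = 1 (H(A) = (4 + A)/(4 + A) = 1)
D = 157509/31220 (D = 523*(1/140) - 292*(-1/223) = 523/140 + 292/223 = 157509/31220 ≈ 5.0451)
D*I(H(n)) = (157509/31220)*3 = 472527/31220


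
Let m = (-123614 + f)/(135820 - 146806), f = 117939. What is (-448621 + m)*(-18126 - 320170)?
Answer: 833653467244388/5493 ≈ 1.5177e+11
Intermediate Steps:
m = 5675/10986 (m = (-123614 + 117939)/(135820 - 146806) = -5675/(-10986) = -5675*(-1/10986) = 5675/10986 ≈ 0.51657)
(-448621 + m)*(-18126 - 320170) = (-448621 + 5675/10986)*(-18126 - 320170) = -4928544631/10986*(-338296) = 833653467244388/5493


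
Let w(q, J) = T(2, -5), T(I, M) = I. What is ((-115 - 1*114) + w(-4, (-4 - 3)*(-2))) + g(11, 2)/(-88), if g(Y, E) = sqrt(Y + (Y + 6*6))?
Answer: -227 - sqrt(58)/88 ≈ -227.09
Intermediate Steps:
g(Y, E) = sqrt(36 + 2*Y) (g(Y, E) = sqrt(Y + (Y + 36)) = sqrt(Y + (36 + Y)) = sqrt(36 + 2*Y))
w(q, J) = 2
((-115 - 1*114) + w(-4, (-4 - 3)*(-2))) + g(11, 2)/(-88) = ((-115 - 1*114) + 2) + sqrt(36 + 2*11)/(-88) = ((-115 - 114) + 2) + sqrt(36 + 22)*(-1/88) = (-229 + 2) + sqrt(58)*(-1/88) = -227 - sqrt(58)/88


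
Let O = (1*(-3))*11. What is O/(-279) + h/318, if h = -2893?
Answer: -88517/9858 ≈ -8.9792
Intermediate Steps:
O = -33 (O = -3*11 = -33)
O/(-279) + h/318 = -33/(-279) - 2893/318 = -33*(-1/279) - 2893*1/318 = 11/93 - 2893/318 = -88517/9858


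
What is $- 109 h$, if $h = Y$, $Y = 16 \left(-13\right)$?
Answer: $22672$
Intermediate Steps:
$Y = -208$
$h = -208$
$- 109 h = \left(-109\right) \left(-208\right) = 22672$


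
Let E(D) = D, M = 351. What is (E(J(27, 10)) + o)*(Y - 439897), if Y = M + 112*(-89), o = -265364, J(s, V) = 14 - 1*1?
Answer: 119278989414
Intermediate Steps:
J(s, V) = 13 (J(s, V) = 14 - 1 = 13)
Y = -9617 (Y = 351 + 112*(-89) = 351 - 9968 = -9617)
(E(J(27, 10)) + o)*(Y - 439897) = (13 - 265364)*(-9617 - 439897) = -265351*(-449514) = 119278989414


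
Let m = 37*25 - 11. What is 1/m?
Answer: 1/914 ≈ 0.0010941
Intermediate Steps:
m = 914 (m = 925 - 11 = 914)
1/m = 1/914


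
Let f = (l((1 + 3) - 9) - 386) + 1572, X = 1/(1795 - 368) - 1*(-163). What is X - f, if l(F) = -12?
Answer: -1442696/1427 ≈ -1011.0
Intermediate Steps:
X = 232602/1427 (X = 1/1427 + 163 = 232602/1427 ≈ 163.00)
f = 1174 (f = (-12 - 386) + 1572 = -398 + 1572 = 1174)
X - f = 232602/1427 - 1*1174 = 232602/1427 - 1174 = -1442696/1427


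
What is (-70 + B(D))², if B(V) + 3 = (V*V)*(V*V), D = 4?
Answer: 33489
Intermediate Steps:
B(V) = -3 + V⁴ (B(V) = -3 + (V*V)*(V*V) = -3 + V²*V² = -3 + V⁴)
(-70 + B(D))² = (-70 + (-3 + 4⁴))² = (-70 + (-3 + 256))² = (-70 + 253)² = 183² = 33489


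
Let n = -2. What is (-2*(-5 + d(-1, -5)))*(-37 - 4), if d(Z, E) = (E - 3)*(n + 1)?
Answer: 246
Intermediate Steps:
d(Z, E) = 3 - E (d(Z, E) = (E - 3)*(-2 + 1) = (-3 + E)*(-1) = 3 - E)
(-2*(-5 + d(-1, -5)))*(-37 - 4) = (-2*(-5 + (3 - 1*(-5))))*(-37 - 4) = -2*(-5 + (3 + 5))*(-41) = -2*(-5 + 8)*(-41) = -2*3*(-41) = -6*(-41) = 246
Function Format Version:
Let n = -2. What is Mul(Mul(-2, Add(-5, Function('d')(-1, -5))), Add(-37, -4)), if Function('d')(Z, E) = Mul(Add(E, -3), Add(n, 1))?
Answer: 246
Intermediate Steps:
Function('d')(Z, E) = Add(3, Mul(-1, E)) (Function('d')(Z, E) = Mul(Add(E, -3), Add(-2, 1)) = Mul(Add(-3, E), -1) = Add(3, Mul(-1, E)))
Mul(Mul(-2, Add(-5, Function('d')(-1, -5))), Add(-37, -4)) = Mul(Mul(-2, Add(-5, Add(3, Mul(-1, -5)))), Add(-37, -4)) = Mul(Mul(-2, Add(-5, Add(3, 5))), -41) = Mul(Mul(-2, Add(-5, 8)), -41) = Mul(Mul(-2, 3), -41) = Mul(-6, -41) = 246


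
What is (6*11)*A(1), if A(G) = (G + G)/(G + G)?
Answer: 66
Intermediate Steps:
A(G) = 1 (A(G) = (2*G)/((2*G)) = (2*G)*(1/(2*G)) = 1)
(6*11)*A(1) = (6*11)*1 = 66*1 = 66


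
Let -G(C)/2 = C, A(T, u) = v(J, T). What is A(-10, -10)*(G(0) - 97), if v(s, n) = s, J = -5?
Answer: 485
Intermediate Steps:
A(T, u) = -5
G(C) = -2*C
A(-10, -10)*(G(0) - 97) = -5*(-2*0 - 97) = -5*(0 - 97) = -5*(-97) = 485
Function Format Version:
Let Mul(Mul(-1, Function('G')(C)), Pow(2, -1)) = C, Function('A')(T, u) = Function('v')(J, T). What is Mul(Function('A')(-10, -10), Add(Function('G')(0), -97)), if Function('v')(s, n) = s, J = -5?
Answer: 485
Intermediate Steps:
Function('A')(T, u) = -5
Function('G')(C) = Mul(-2, C)
Mul(Function('A')(-10, -10), Add(Function('G')(0), -97)) = Mul(-5, Add(Mul(-2, 0), -97)) = Mul(-5, Add(0, -97)) = Mul(-5, -97) = 485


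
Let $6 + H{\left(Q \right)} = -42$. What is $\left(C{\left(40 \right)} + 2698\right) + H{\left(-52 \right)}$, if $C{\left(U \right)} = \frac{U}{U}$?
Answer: $2651$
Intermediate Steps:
$C{\left(U \right)} = 1$
$H{\left(Q \right)} = -48$ ($H{\left(Q \right)} = -6 - 42 = -48$)
$\left(C{\left(40 \right)} + 2698\right) + H{\left(-52 \right)} = \left(1 + 2698\right) - 48 = 2699 - 48 = 2651$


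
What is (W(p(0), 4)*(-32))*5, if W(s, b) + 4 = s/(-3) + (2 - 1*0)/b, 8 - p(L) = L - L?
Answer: 2960/3 ≈ 986.67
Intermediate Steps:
p(L) = 8 (p(L) = 8 - (L - L) = 8 - 1*0 = 8 + 0 = 8)
W(s, b) = -4 + 2/b - s/3 (W(s, b) = -4 + (s/(-3) + (2 - 1*0)/b) = -4 + (s*(-⅓) + (2 + 0)/b) = -4 + (-s/3 + 2/b) = -4 + (2/b - s/3) = -4 + 2/b - s/3)
(W(p(0), 4)*(-32))*5 = ((-4 + 2/4 - ⅓*8)*(-32))*5 = ((-4 + 2*(¼) - 8/3)*(-32))*5 = ((-4 + ½ - 8/3)*(-32))*5 = -37/6*(-32)*5 = (592/3)*5 = 2960/3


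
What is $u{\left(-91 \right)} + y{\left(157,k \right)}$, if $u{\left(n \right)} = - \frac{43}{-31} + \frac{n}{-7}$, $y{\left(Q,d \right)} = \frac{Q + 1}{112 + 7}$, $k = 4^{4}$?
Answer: $\frac{57972}{3689} \approx 15.715$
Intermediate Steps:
$k = 256$
$y{\left(Q,d \right)} = \frac{1}{119} + \frac{Q}{119}$ ($y{\left(Q,d \right)} = \frac{1 + Q}{119} = \left(1 + Q\right) \frac{1}{119} = \frac{1}{119} + \frac{Q}{119}$)
$u{\left(n \right)} = \frac{43}{31} - \frac{n}{7}$ ($u{\left(n \right)} = \left(-43\right) \left(- \frac{1}{31}\right) + n \left(- \frac{1}{7}\right) = \frac{43}{31} - \frac{n}{7}$)
$u{\left(-91 \right)} + y{\left(157,k \right)} = \left(\frac{43}{31} - -13\right) + \left(\frac{1}{119} + \frac{1}{119} \cdot 157\right) = \left(\frac{43}{31} + 13\right) + \left(\frac{1}{119} + \frac{157}{119}\right) = \frac{446}{31} + \frac{158}{119} = \frac{57972}{3689}$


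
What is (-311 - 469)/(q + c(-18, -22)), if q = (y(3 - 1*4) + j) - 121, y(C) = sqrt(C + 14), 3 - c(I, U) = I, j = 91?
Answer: 1755/17 + 195*sqrt(13)/17 ≈ 144.59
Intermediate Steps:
c(I, U) = 3 - I
y(C) = sqrt(14 + C)
q = -30 + sqrt(13) (q = (sqrt(14 + (3 - 1*4)) + 91) - 121 = (sqrt(14 + (3 - 4)) + 91) - 121 = (sqrt(14 - 1) + 91) - 121 = (sqrt(13) + 91) - 121 = (91 + sqrt(13)) - 121 = -30 + sqrt(13) ≈ -26.394)
(-311 - 469)/(q + c(-18, -22)) = (-311 - 469)/((-30 + sqrt(13)) + (3 - 1*(-18))) = -780/((-30 + sqrt(13)) + (3 + 18)) = -780/((-30 + sqrt(13)) + 21) = -780/(-9 + sqrt(13))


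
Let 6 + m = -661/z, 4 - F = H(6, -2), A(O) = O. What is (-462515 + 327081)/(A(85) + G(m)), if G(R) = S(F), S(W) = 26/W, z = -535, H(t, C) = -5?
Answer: -1218906/791 ≈ -1541.0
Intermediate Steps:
F = 9 (F = 4 - 1*(-5) = 4 + 5 = 9)
m = -2549/535 (m = -6 - 661/(-535) = -6 - 661*(-1/535) = -6 + 661/535 = -2549/535 ≈ -4.7645)
G(R) = 26/9
(-462515 + 327081)/(A(85) + G(m)) = (-462515 + 327081)/(85 + 26/9) = -135434/791/9 = -135434*9/791 = -1218906/791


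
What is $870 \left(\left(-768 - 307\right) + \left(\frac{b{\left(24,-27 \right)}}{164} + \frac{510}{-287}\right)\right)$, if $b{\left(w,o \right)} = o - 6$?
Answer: $- \frac{537821385}{574} \approx -9.3697 \cdot 10^{5}$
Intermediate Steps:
$b{\left(w,o \right)} = -6 + o$ ($b{\left(w,o \right)} = o - 6 = -6 + o$)
$870 \left(\left(-768 - 307\right) + \left(\frac{b{\left(24,-27 \right)}}{164} + \frac{510}{-287}\right)\right) = 870 \left(\left(-768 - 307\right) + \left(\frac{-6 - 27}{164} + \frac{510}{-287}\right)\right) = 870 \left(-1075 + \left(\left(-33\right) \frac{1}{164} + 510 \left(- \frac{1}{287}\right)\right)\right) = 870 \left(-1075 - \frac{2271}{1148}\right) = 870 \left(- \frac{1236371}{1148}\right) = - \frac{537821385}{574}$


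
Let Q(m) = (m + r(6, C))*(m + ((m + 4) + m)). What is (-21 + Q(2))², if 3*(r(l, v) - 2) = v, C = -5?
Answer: 49/9 ≈ 5.4444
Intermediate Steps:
r(l, v) = 2 + v/3
Q(m) = (4 + 3*m)*(⅓ + m) (Q(m) = (m + (2 + (⅓)*(-5)))*(m + ((m + 4) + m)) = (m + (2 - 5/3))*(m + ((4 + m) + m)) = (m + ⅓)*(m + (4 + 2*m)) = (⅓ + m)*(4 + 3*m) = (4 + 3*m)*(⅓ + m))
(-21 + Q(2))² = (-21 + (4/3 + 3*2² + 5*2))² = (-21 + (4/3 + 3*4 + 10))² = (-21 + (4/3 + 12 + 10))² = (-21 + 70/3)² = (7/3)² = 49/9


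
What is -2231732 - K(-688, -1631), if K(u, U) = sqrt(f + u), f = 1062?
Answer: -2231732 - sqrt(374) ≈ -2.2318e+6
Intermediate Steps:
K(u, U) = sqrt(1062 + u)
-2231732 - K(-688, -1631) = -2231732 - sqrt(1062 - 688) = -2231732 - sqrt(374)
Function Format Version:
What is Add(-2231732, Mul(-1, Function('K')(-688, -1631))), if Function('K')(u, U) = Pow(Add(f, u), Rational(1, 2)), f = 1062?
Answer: Add(-2231732, Mul(-1, Pow(374, Rational(1, 2)))) ≈ -2.2318e+6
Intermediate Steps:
Function('K')(u, U) = Pow(Add(1062, u), Rational(1, 2))
Add(-2231732, Mul(-1, Function('K')(-688, -1631))) = Add(-2231732, Mul(-1, Pow(Add(1062, -688), Rational(1, 2)))) = Add(-2231732, Mul(-1, Pow(374, Rational(1, 2))))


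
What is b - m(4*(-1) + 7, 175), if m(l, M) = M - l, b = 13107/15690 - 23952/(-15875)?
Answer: -2817177633/16605250 ≈ -169.66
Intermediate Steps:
b = 38925367/16605250 (b = 13107*(1/15690) - 23952*(-1/15875) = 4369/5230 + 23952/15875 = 38925367/16605250 ≈ 2.3442)
b - m(4*(-1) + 7, 175) = 38925367/16605250 - (175 - (4*(-1) + 7)) = 38925367/16605250 - (175 - (-4 + 7)) = 38925367/16605250 - (175 - 1*3) = 38925367/16605250 - (175 - 3) = 38925367/16605250 - 1*172 = 38925367/16605250 - 172 = -2817177633/16605250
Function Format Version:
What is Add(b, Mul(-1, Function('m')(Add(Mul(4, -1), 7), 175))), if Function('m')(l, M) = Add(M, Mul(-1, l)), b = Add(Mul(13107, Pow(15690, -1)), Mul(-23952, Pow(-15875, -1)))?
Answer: Rational(-2817177633, 16605250) ≈ -169.66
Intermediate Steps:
b = Rational(38925367, 16605250) (b = Add(Mul(13107, Rational(1, 15690)), Mul(-23952, Rational(-1, 15875))) = Add(Rational(4369, 5230), Rational(23952, 15875)) = Rational(38925367, 16605250) ≈ 2.3442)
Add(b, Mul(-1, Function('m')(Add(Mul(4, -1), 7), 175))) = Add(Rational(38925367, 16605250), Mul(-1, Add(175, Mul(-1, Add(Mul(4, -1), 7))))) = Add(Rational(38925367, 16605250), Mul(-1, Add(175, Mul(-1, Add(-4, 7))))) = Add(Rational(38925367, 16605250), Mul(-1, Add(175, Mul(-1, 3)))) = Add(Rational(38925367, 16605250), Mul(-1, Add(175, -3))) = Add(Rational(38925367, 16605250), Mul(-1, 172)) = Add(Rational(38925367, 16605250), -172) = Rational(-2817177633, 16605250)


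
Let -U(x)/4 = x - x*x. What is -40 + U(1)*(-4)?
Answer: -40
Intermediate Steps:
U(x) = -4*x + 4*x² (U(x) = -4*(x - x*x) = -4*(x - x²) = -4*x + 4*x²)
-40 + U(1)*(-4) = -40 + (4*1*(-1 + 1))*(-4) = -40 + (4*1*0)*(-4) = -40 + 0*(-4) = -40 + 0 = -40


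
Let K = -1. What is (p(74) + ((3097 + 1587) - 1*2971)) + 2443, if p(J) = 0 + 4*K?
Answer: 4152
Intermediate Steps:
p(J) = -4 (p(J) = 0 + 4*(-1) = 0 - 4 = -4)
(p(74) + ((3097 + 1587) - 1*2971)) + 2443 = (-4 + ((3097 + 1587) - 1*2971)) + 2443 = (-4 + (4684 - 2971)) + 2443 = (-4 + 1713) + 2443 = 1709 + 2443 = 4152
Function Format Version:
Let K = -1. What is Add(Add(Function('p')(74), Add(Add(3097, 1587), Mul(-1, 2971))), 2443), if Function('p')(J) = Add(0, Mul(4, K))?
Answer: 4152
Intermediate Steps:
Function('p')(J) = -4 (Function('p')(J) = Add(0, Mul(4, -1)) = Add(0, -4) = -4)
Add(Add(Function('p')(74), Add(Add(3097, 1587), Mul(-1, 2971))), 2443) = Add(Add(-4, Add(Add(3097, 1587), Mul(-1, 2971))), 2443) = Add(Add(-4, Add(4684, -2971)), 2443) = Add(Add(-4, 1713), 2443) = Add(1709, 2443) = 4152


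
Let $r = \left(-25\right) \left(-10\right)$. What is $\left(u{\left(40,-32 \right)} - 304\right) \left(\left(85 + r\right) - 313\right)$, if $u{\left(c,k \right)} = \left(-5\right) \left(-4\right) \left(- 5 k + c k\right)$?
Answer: $-499488$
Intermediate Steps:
$r = 250$
$u{\left(c,k \right)} = - 100 k + 20 c k$ ($u{\left(c,k \right)} = 20 \left(- 5 k + c k\right) = - 100 k + 20 c k$)
$\left(u{\left(40,-32 \right)} - 304\right) \left(\left(85 + r\right) - 313\right) = \left(20 \left(-32\right) \left(-5 + 40\right) - 304\right) \left(\left(85 + 250\right) - 313\right) = \left(20 \left(-32\right) 35 - 304\right) \left(335 - 313\right) = \left(-22400 - 304\right) 22 = \left(-22704\right) 22 = -499488$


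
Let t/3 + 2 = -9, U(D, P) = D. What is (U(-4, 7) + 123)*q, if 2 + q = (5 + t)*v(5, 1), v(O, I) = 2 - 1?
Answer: -3570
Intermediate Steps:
t = -33 (t = -6 + 3*(-9) = -6 - 27 = -33)
v(O, I) = 1
q = -30 (q = -2 + (5 - 33)*1 = -2 - 28*1 = -2 - 28 = -30)
(U(-4, 7) + 123)*q = (-4 + 123)*(-30) = 119*(-30) = -3570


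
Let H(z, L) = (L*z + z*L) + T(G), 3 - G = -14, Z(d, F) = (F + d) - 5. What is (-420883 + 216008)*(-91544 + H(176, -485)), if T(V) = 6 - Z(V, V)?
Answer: 53736049125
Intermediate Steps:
Z(d, F) = -5 + F + d
G = 17 (G = 3 - 1*(-14) = 3 + 14 = 17)
T(V) = 11 - 2*V (T(V) = 6 - (-5 + V + V) = 6 - (-5 + 2*V) = 6 + (5 - 2*V) = 11 - 2*V)
H(z, L) = -23 + 2*L*z (H(z, L) = (L*z + z*L) + (11 - 2*17) = (L*z + L*z) + (11 - 34) = 2*L*z - 23 = -23 + 2*L*z)
(-420883 + 216008)*(-91544 + H(176, -485)) = (-420883 + 216008)*(-91544 + (-23 + 2*(-485)*176)) = -204875*(-91544 + (-23 - 170720)) = -204875*(-91544 - 170743) = -204875*(-262287) = 53736049125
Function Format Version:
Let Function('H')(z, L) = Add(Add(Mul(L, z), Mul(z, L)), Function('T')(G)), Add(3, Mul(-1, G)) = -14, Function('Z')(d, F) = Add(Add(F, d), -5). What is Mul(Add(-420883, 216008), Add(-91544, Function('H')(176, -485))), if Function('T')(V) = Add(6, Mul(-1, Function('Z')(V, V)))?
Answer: 53736049125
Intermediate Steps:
Function('Z')(d, F) = Add(-5, F, d)
G = 17 (G = Add(3, Mul(-1, -14)) = Add(3, 14) = 17)
Function('T')(V) = Add(11, Mul(-2, V)) (Function('T')(V) = Add(6, Mul(-1, Add(-5, V, V))) = Add(6, Mul(-1, Add(-5, Mul(2, V)))) = Add(6, Add(5, Mul(-2, V))) = Add(11, Mul(-2, V)))
Function('H')(z, L) = Add(-23, Mul(2, L, z)) (Function('H')(z, L) = Add(Add(Mul(L, z), Mul(z, L)), Add(11, Mul(-2, 17))) = Add(Add(Mul(L, z), Mul(L, z)), Add(11, -34)) = Add(Mul(2, L, z), -23) = Add(-23, Mul(2, L, z)))
Mul(Add(-420883, 216008), Add(-91544, Function('H')(176, -485))) = Mul(Add(-420883, 216008), Add(-91544, Add(-23, Mul(2, -485, 176)))) = Mul(-204875, Add(-91544, Add(-23, -170720))) = Mul(-204875, Add(-91544, -170743)) = Mul(-204875, -262287) = 53736049125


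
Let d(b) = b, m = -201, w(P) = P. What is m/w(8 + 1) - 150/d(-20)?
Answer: -89/6 ≈ -14.833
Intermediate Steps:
m/w(8 + 1) - 150/d(-20) = -201/(8 + 1) - 150/(-20) = -201/9 - 150*(-1/20) = -201*⅑ + 15/2 = -67/3 + 15/2 = -89/6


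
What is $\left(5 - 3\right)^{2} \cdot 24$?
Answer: $96$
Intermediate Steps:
$\left(5 - 3\right)^{2} \cdot 24 = 2^{2} \cdot 24 = 4 \cdot 24 = 96$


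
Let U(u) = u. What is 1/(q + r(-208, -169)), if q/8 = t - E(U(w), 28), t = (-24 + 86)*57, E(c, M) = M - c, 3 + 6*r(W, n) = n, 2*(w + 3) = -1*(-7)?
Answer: 3/84070 ≈ 3.5685e-5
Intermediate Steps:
w = 1/2 (w = -3 + (-1*(-7))/2 = -3 + (1/2)*7 = -3 + 7/2 = 1/2 ≈ 0.50000)
r(W, n) = -1/2 + n/6
t = 3534 (t = 62*57 = 3534)
q = 28052 (q = 8*(3534 - (28 - 1*1/2)) = 8*(3534 - (28 - 1/2)) = 8*(3534 - 1*55/2) = 8*(3534 - 55/2) = 8*(7013/2) = 28052)
1/(q + r(-208, -169)) = 1/(28052 + (-1/2 + (1/6)*(-169))) = 1/(28052 + (-1/2 - 169/6)) = 1/(28052 - 86/3) = 1/(84070/3) = 3/84070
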